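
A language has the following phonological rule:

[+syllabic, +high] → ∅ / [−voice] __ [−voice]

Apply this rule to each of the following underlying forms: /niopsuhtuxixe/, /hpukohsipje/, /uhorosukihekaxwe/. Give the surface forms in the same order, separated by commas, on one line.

niopshtxxe, hpkohspje, uhoroskhekaxwe

/niopsuhtuxixe/: /u/ is a high vowel flanked by voiceless consonants /s/ and /h/, so it deletes. /u/ is a high vowel flanked by voiceless consonants /t/ and /x/, so it deletes. /i/ is a high vowel flanked by voiceless consonants /x/ and /x/, so it deletes. → [niopshtxxe].
/hpukohsipje/: /u/ is a high vowel flanked by voiceless consonants /p/ and /k/, so it deletes. /i/ is a high vowel flanked by voiceless consonants /s/ and /p/, so it deletes. → [hpkohspje].
/uhorosukihekaxwe/: /u/ is a high vowel flanked by voiceless consonants /s/ and /k/, so it deletes. /i/ is a high vowel flanked by voiceless consonants /k/ and /h/, so it deletes. → [uhoroskhekaxwe].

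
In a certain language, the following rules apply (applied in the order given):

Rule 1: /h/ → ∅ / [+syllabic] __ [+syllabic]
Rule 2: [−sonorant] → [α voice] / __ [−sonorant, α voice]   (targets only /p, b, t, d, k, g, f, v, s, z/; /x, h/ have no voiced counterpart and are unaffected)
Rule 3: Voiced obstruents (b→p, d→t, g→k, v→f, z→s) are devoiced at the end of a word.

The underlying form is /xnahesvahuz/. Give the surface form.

Rule 1 (intervocalic h-deletion): /h/ occurs between vowels /a/ and /e/, so it deletes. /h/ occurs between vowels /a/ and /u/, so it deletes. /xnahesvahuz/ → xnaesvauz.
Rule 2 (regressive voicing assimilation): /s/ precedes the voiced obstruent /v/, so it voices to [z] by assimilation. /xnaesvauz/ → xnaezvauz.
Rule 3 (final devoicing): /z/ is a voiced obstruent in word-final position, so it devoices to [s]. /xnaezvauz/ → xnaezvaus.

xnaezvaus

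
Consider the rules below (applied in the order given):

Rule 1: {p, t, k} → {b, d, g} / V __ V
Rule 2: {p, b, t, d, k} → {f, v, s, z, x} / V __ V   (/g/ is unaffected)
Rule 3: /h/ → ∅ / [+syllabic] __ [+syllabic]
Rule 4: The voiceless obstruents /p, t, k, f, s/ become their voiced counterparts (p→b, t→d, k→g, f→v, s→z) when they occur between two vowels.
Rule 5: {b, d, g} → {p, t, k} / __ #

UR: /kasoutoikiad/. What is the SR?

kazouzoigiat

Rule 1 (intervocalic voicing): /t/ is a voiceless stop between vowels /u/ and /o/, so it voices to [d]. /k/ is a voiceless stop between vowels /i/ and /i/, so it voices to [g]. /kasoutoikiad/ → kasoudoigiad.
Rule 2 (intervocalic spirantization): /d/ is a stop between vowels /u/ and /o/, so it spirantizes to the fricative [z]. /kasoudoigiad/ → kasouzoigiad.
Rule 3 (intervocalic h-deletion): no segment meets the environment; /kasouzoigiad/ is unchanged.
Rule 4 (intervocalic voicing): /s/ is a voiceless obstruent between vowels /a/ and /o/, so it voices to [z]. /kasouzoigiad/ → kazouzoigiad.
Rule 5 (final devoicing): /d/ is a voiced stop in word-final position, so it devoices to [t]. /kazouzoigiad/ → kazouzoigiat.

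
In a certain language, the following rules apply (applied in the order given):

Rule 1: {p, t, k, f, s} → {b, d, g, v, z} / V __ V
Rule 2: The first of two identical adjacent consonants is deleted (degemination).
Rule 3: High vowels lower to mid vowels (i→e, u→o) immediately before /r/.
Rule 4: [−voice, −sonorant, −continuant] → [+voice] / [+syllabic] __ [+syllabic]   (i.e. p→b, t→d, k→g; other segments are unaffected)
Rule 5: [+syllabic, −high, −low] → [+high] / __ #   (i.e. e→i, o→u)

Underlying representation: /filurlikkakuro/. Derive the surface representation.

Rule 1 (intervocalic voicing): /k/ is a voiceless obstruent between vowels /a/ and /u/, so it voices to [g]. /filurlikkakuro/ → filurlikkaguro.
Rule 2 (degemination): /kk/ is a geminate; the first /k/ deletes. /filurlikkaguro/ → filurlikaguro.
Rule 3 (pre-rhotic lowering): /u/ is a high vowel immediately before /r/, so it lowers to [o]. /u/ is a high vowel immediately before /r/, so it lowers to [o]. /filurlikaguro/ → filorlikagoro.
Rule 4 (intervocalic voicing): /k/ is a voiceless stop between vowels /i/ and /a/, so it voices to [g]. /filorlikagoro/ → filorligagoro.
Rule 5 (final vowel raising): /o/ is a mid vowel in word-final position, so it raises to [u]. /filorligagoro/ → filorligagoru.

filorligagoru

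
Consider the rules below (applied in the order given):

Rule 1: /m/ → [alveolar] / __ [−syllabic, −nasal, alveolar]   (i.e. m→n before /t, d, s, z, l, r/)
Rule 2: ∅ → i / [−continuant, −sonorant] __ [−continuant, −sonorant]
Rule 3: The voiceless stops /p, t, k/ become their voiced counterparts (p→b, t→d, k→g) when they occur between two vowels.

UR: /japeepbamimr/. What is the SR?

jabeebibaminr

Rule 1 (nasal place assimilation): /m/ precedes the alveolar consonant /r/, so it assimilates in place to [n]. /japeepbamimr/ → japeepbaminr.
Rule 2 (stop-cluster i-epenthesis): /p/ and /b/ form a stop–stop cluster, so [i] is inserted between them. /japeepbaminr/ → japeepibaminr.
Rule 3 (intervocalic voicing): /p/ is a voiceless stop between vowels /a/ and /e/, so it voices to [b]. /p/ is a voiceless stop between vowels /e/ and /i/, so it voices to [b]. /japeepibaminr/ → jabeebibaminr.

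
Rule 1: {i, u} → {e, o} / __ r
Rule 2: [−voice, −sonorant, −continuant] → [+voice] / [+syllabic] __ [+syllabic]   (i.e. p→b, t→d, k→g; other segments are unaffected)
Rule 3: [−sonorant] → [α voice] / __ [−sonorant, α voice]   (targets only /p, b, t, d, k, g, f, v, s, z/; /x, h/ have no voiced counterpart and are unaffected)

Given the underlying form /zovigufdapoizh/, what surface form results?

zoviguvdaboish

Rule 1 (pre-rhotic lowering): no segment meets the environment; /zovigufdapoizh/ is unchanged.
Rule 2 (intervocalic voicing): /p/ is a voiceless stop between vowels /a/ and /o/, so it voices to [b]. /zovigufdapoizh/ → zovigufdaboizh.
Rule 3 (regressive voicing assimilation): /f/ precedes the voiced obstruent /d/, so it voices to [v] by assimilation. /z/ precedes the voiceless obstruent /h/, so it devoices to [s] by assimilation. /zovigufdaboizh/ → zoviguvdaboish.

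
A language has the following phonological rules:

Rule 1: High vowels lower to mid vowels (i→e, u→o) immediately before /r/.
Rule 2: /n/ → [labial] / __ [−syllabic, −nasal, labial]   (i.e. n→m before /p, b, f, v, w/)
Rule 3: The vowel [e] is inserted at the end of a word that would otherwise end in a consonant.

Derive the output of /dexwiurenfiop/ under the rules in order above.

dexwioremfiope

Rule 1 (pre-rhotic lowering): /u/ is a high vowel immediately before /r/, so it lowers to [o]. /dexwiurenfiop/ → dexwiorenfiop.
Rule 2 (nasal place assimilation): /n/ precedes the labial consonant /f/, so it assimilates in place to [m]. /dexwiorenfiop/ → dexwioremfiop.
Rule 3 (final e-epenthesis): the form ends in the consonant /p/, so [e] is inserted word-finally. /dexwioremfiop/ → dexwioremfiope.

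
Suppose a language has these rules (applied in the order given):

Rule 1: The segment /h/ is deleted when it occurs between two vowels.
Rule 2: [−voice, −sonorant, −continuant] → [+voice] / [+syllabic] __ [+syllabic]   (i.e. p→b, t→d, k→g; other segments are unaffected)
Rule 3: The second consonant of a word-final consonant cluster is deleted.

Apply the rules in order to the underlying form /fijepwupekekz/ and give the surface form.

fijepwubegek

Rule 1 (intervocalic h-deletion): no segment meets the environment; /fijepwupekekz/ is unchanged.
Rule 2 (intervocalic voicing): /p/ is a voiceless stop between vowels /u/ and /e/, so it voices to [b]. /k/ is a voiceless stop between vowels /e/ and /e/, so it voices to [g]. /fijepwupekekz/ → fijepwubegekz.
Rule 3 (final cluster simplification): /z/ is the second consonant of a word-final cluster /kz/, so it deletes. /fijepwubegekz/ → fijepwubegek.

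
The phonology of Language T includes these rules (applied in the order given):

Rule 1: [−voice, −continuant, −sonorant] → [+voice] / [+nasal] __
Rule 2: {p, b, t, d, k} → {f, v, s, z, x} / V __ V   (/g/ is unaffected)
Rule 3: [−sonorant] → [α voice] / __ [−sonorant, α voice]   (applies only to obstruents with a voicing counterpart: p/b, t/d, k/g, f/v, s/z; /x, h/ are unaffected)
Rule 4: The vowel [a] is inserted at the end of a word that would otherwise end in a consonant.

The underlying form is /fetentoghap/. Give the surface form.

fesendokhapa

Rule 1 (post-nasal voicing): /t/ is a voiceless stop immediately after the nasal /n/, so it voices to [d]. /fetentoghap/ → fetendoghap.
Rule 2 (intervocalic spirantization): /t/ is a stop between vowels /e/ and /e/, so it spirantizes to the fricative [s]. /fetendoghap/ → fesendoghap.
Rule 3 (regressive voicing assimilation): /g/ precedes the voiceless obstruent /h/, so it devoices to [k] by assimilation. /fesendoghap/ → fesendokhap.
Rule 4 (final a-epenthesis): the form ends in the consonant /p/, so [a] is inserted word-finally. /fesendokhap/ → fesendokhapa.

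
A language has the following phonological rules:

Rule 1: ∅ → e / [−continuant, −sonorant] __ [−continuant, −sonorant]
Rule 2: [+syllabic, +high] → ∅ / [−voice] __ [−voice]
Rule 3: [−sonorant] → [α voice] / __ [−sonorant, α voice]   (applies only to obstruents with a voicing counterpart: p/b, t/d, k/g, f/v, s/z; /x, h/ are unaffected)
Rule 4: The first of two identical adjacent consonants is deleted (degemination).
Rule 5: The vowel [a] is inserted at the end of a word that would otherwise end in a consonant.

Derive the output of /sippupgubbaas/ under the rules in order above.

Rule 1 (stop-cluster e-epenthesis): /p/ and /p/ form a stop–stop cluster, so [e] is inserted between them. /p/ and /g/ form a stop–stop cluster, so [e] is inserted between them. /b/ and /b/ form a stop–stop cluster, so [e] is inserted between them. /sippupgubbaas/ → sipepupegubebaas.
Rule 2 (high vowel syncope): /i/ is a high vowel flanked by voiceless consonants /s/ and /p/, so it deletes. /u/ is a high vowel flanked by voiceless consonants /p/ and /p/, so it deletes. /sipepupegubebaas/ → speppegubebaas.
Rule 3 (regressive voicing assimilation): no segment meets the environment; /speppegubebaas/ is unchanged.
Rule 4 (degemination): /pp/ is a geminate; the first /p/ deletes. /speppegubebaas/ → spepegubebaas.
Rule 5 (final a-epenthesis): the form ends in the consonant /s/, so [a] is inserted word-finally. /spepegubebaas/ → spepegubebaasa.

spepegubebaasa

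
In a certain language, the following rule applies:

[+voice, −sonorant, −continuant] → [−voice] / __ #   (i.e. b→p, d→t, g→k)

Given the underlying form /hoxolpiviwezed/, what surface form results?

hoxolpiviwezet

/d/ is a voiced stop in word-final position, so it devoices to [t].
Surface form: [hoxolpiviwezet].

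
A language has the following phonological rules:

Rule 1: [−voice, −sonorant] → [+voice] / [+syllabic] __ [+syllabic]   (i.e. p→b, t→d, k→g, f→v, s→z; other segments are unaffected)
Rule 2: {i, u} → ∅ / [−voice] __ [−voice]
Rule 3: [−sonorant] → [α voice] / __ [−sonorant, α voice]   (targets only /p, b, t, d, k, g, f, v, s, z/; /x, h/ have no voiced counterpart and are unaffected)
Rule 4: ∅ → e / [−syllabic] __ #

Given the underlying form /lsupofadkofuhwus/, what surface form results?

Rule 1 (intervocalic voicing): /p/ is a voiceless obstruent between vowels /u/ and /o/, so it voices to [b]. /f/ is a voiceless obstruent between vowels /o/ and /a/, so it voices to [v]. /f/ is a voiceless obstruent between vowels /o/ and /u/, so it voices to [v]. /lsupofadkofuhwus/ → lsubovadkovuhwus.
Rule 2 (high vowel syncope): no segment meets the environment; /lsubovadkovuhwus/ is unchanged.
Rule 3 (regressive voicing assimilation): /d/ precedes the voiceless obstruent /k/, so it devoices to [t] by assimilation. /lsubovadkovuhwus/ → lsubovatkovuhwus.
Rule 4 (final e-epenthesis): the form ends in the consonant /s/, so [e] is inserted word-finally. /lsubovatkovuhwus/ → lsubovatkovuhwuse.

lsubovatkovuhwuse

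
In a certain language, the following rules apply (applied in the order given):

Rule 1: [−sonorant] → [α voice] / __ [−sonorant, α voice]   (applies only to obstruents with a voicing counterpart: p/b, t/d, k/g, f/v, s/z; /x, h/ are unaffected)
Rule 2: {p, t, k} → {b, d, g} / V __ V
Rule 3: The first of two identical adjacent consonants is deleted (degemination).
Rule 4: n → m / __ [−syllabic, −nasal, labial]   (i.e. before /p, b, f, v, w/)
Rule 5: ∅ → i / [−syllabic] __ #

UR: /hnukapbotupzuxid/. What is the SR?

hnugabodubzuxidi

Rule 1 (regressive voicing assimilation): /p/ precedes the voiced obstruent /b/, so it voices to [b] by assimilation. /p/ precedes the voiced obstruent /z/, so it voices to [b] by assimilation. /hnukapbotupzuxid/ → hnukabbotubzuxid.
Rule 2 (intervocalic voicing): /k/ is a voiceless stop between vowels /u/ and /a/, so it voices to [g]. /t/ is a voiceless stop between vowels /o/ and /u/, so it voices to [d]. /hnukabbotubzuxid/ → hnugabbodubzuxid.
Rule 3 (degemination): /bb/ is a geminate; the first /b/ deletes. /hnugabbodubzuxid/ → hnugabodubzuxid.
Rule 4 (nasal place assimilation): no segment meets the environment; /hnugabodubzuxid/ is unchanged.
Rule 5 (final i-epenthesis): the form ends in the consonant /d/, so [i] is inserted word-finally. /hnugabodubzuxid/ → hnugabodubzuxidi.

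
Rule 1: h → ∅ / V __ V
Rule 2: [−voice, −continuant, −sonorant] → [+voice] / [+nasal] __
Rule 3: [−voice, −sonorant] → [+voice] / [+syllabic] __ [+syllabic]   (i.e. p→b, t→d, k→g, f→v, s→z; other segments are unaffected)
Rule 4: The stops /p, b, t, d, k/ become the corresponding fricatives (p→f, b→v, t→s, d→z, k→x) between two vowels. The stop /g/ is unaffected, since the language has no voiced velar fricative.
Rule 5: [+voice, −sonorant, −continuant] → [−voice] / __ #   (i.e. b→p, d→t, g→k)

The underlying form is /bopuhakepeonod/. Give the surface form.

Rule 1 (intervocalic h-deletion): /h/ occurs between vowels /u/ and /a/, so it deletes. /bopuhakepeonod/ → bopuakepeonod.
Rule 2 (post-nasal voicing): no segment meets the environment; /bopuakepeonod/ is unchanged.
Rule 3 (intervocalic voicing): /p/ is a voiceless obstruent between vowels /o/ and /u/, so it voices to [b]. /k/ is a voiceless obstruent between vowels /a/ and /e/, so it voices to [g]. /p/ is a voiceless obstruent between vowels /e/ and /e/, so it voices to [b]. /bopuakepeonod/ → bobuagebeonod.
Rule 4 (intervocalic spirantization): /b/ is a stop between vowels /o/ and /u/, so it spirantizes to the fricative [v]. /b/ is a stop between vowels /e/ and /e/, so it spirantizes to the fricative [v]. /bobuagebeonod/ → bovuageveonod.
Rule 5 (final devoicing): /d/ is a voiced stop in word-final position, so it devoices to [t]. /bovuageveonod/ → bovuageveonot.

bovuageveonot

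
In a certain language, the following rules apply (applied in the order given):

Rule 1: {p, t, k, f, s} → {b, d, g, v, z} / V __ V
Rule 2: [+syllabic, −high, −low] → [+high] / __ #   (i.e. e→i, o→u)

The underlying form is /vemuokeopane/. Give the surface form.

Rule 1 (intervocalic voicing): /k/ is a voiceless obstruent between vowels /o/ and /e/, so it voices to [g]. /p/ is a voiceless obstruent between vowels /o/ and /a/, so it voices to [b]. /vemuokeopane/ → vemuogeobane.
Rule 2 (final vowel raising): /e/ is a mid vowel in word-final position, so it raises to [i]. /vemuogeobane/ → vemuogeobani.

vemuogeobani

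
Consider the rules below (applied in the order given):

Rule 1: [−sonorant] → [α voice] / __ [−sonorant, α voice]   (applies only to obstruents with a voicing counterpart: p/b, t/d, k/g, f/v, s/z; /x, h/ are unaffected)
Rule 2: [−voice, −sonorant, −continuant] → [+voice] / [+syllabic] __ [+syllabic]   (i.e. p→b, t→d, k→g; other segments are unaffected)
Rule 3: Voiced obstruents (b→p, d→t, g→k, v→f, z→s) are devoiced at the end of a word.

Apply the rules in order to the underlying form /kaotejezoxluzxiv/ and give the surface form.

Rule 1 (regressive voicing assimilation): /z/ precedes the voiceless obstruent /x/, so it devoices to [s] by assimilation. /kaotejezoxluzxiv/ → kaotejezoxlusxiv.
Rule 2 (intervocalic voicing): /t/ is a voiceless stop between vowels /o/ and /e/, so it voices to [d]. /kaotejezoxlusxiv/ → kaodejezoxlusxiv.
Rule 3 (final devoicing): /v/ is a voiced obstruent in word-final position, so it devoices to [f]. /kaodejezoxlusxiv/ → kaodejezoxlusxif.

kaodejezoxlusxif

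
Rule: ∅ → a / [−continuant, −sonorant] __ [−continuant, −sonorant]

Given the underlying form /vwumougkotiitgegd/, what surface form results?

vwumougakotiitagegad

/g/ and /k/ form a stop–stop cluster, so [a] is inserted between them.
/t/ and /g/ form a stop–stop cluster, so [a] is inserted between them.
/g/ and /d/ form a stop–stop cluster, so [a] is inserted between them.
Surface form: [vwumougakotiitagegad].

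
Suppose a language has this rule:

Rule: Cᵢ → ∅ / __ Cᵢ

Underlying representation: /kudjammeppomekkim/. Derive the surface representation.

/mm/ is a geminate; the first /m/ deletes.
/pp/ is a geminate; the first /p/ deletes.
/kk/ is a geminate; the first /k/ deletes.
The other instances of /k/, /d/, /j/, /m/, /p/ do not occur in the required environment and remain unchanged.
Surface form: [kudjamepomekim].

kudjamepomekim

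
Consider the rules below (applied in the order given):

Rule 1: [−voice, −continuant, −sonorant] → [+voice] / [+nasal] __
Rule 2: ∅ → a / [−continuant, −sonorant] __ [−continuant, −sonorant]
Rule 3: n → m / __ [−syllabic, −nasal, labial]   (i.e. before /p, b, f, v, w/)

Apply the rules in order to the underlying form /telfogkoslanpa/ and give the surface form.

telfogakoslamba

Rule 1 (post-nasal voicing): /p/ is a voiceless stop immediately after the nasal /n/, so it voices to [b]. /telfogkoslanpa/ → telfogkoslanba.
Rule 2 (stop-cluster a-epenthesis): /g/ and /k/ form a stop–stop cluster, so [a] is inserted between them. /telfogkoslanba/ → telfogakoslanba.
Rule 3 (nasal place assimilation): /n/ precedes the labial consonant /b/, so it assimilates in place to [m]. /telfogakoslanba/ → telfogakoslamba.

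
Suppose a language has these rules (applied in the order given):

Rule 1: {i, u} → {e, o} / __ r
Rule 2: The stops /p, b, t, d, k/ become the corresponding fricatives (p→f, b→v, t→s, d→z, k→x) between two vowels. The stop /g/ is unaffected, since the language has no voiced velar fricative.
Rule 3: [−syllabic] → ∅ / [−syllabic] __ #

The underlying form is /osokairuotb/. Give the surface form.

Rule 1 (pre-rhotic lowering): /i/ is a high vowel immediately before /r/, so it lowers to [e]. /osokairuotb/ → osokaeruotb.
Rule 2 (intervocalic spirantization): /k/ is a stop between vowels /o/ and /a/, so it spirantizes to the fricative [x]. /osokaeruotb/ → osoxaeruotb.
Rule 3 (final cluster simplification): /b/ is the second consonant of a word-final cluster /tb/, so it deletes. /osoxaeruotb/ → osoxaeruot.

osoxaeruot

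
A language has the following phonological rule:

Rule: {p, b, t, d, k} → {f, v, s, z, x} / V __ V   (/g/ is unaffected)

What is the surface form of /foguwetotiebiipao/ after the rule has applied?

foguwesosieviifao

/t/ is a stop between vowels /e/ and /o/, so it spirantizes to the fricative [s].
/t/ is a stop between vowels /o/ and /i/, so it spirantizes to the fricative [s].
/b/ is a stop between vowels /e/ and /i/, so it spirantizes to the fricative [v].
/p/ is a stop between vowels /i/ and /a/, so it spirantizes to the fricative [f].
Surface form: [foguwesosieviifao].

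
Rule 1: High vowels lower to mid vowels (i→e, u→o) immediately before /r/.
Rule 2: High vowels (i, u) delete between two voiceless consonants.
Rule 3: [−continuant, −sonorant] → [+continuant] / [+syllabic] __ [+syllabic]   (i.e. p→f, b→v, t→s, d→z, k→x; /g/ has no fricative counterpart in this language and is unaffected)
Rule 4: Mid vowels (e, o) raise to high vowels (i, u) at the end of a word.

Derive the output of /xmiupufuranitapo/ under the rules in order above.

xmiupforanisafu

Rule 1 (pre-rhotic lowering): /u/ is a high vowel immediately before /r/, so it lowers to [o]. /xmiupufuranitapo/ → xmiupuforanitapo.
Rule 2 (high vowel syncope): /u/ is a high vowel flanked by voiceless consonants /p/ and /f/, so it deletes. /xmiupuforanitapo/ → xmiupforanitapo.
Rule 3 (intervocalic spirantization): /t/ is a stop between vowels /i/ and /a/, so it spirantizes to the fricative [s]. /p/ is a stop between vowels /a/ and /o/, so it spirantizes to the fricative [f]. /xmiupforanitapo/ → xmiupforanisafo.
Rule 4 (final vowel raising): /o/ is a mid vowel in word-final position, so it raises to [u]. /xmiupforanisafo/ → xmiupforanisafu.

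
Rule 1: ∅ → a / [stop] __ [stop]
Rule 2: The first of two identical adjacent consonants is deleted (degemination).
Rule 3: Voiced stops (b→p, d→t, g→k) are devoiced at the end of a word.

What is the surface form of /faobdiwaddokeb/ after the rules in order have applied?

faobadiwadadokep

Rule 1 (stop-cluster a-epenthesis): /b/ and /d/ form a stop–stop cluster, so [a] is inserted between them. /d/ and /d/ form a stop–stop cluster, so [a] is inserted between them. /faobdiwaddokeb/ → faobadiwadadokeb.
Rule 2 (degemination): no segment meets the environment; /faobadiwadadokeb/ is unchanged.
Rule 3 (final devoicing): /b/ is a voiced stop in word-final position, so it devoices to [p]. /faobadiwadadokeb/ → faobadiwadadokep.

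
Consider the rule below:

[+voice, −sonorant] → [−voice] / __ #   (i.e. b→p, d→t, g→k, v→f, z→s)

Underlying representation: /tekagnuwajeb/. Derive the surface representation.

/b/ is a voiced obstruent in word-final position, so it devoices to [p].
The other instance of /g/ does not occur in the required environment and remains unchanged.
Surface form: [tekagnuwajep].

tekagnuwajep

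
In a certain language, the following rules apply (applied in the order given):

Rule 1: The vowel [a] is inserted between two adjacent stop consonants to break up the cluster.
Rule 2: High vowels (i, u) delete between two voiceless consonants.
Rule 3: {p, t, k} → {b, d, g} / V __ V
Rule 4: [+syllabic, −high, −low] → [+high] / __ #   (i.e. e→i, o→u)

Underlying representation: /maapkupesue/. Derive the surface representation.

Rule 1 (stop-cluster a-epenthesis): /p/ and /k/ form a stop–stop cluster, so [a] is inserted between them. /maapkupesue/ → maapakupesue.
Rule 2 (high vowel syncope): /u/ is a high vowel flanked by voiceless consonants /k/ and /p/, so it deletes. /maapakupesue/ → maapakpesue.
Rule 3 (intervocalic voicing): /p/ is a voiceless stop between vowels /a/ and /a/, so it voices to [b]. /maapakpesue/ → maabakpesue.
Rule 4 (final vowel raising): /e/ is a mid vowel in word-final position, so it raises to [i]. /maabakpesue/ → maabakpesui.

maabakpesui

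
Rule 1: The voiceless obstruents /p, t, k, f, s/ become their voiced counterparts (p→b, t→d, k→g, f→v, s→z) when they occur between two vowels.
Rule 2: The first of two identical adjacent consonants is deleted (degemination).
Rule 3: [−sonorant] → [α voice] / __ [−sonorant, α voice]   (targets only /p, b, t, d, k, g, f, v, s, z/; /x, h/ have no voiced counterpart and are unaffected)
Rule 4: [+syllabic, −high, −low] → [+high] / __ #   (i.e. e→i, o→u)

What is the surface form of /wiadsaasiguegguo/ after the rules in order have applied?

wiatsaazigueguu

Rule 1 (intervocalic voicing): /s/ is a voiceless obstruent between vowels /a/ and /i/, so it voices to [z]. /wiadsaasiguegguo/ → wiadsaaziguegguo.
Rule 2 (degemination): /gg/ is a geminate; the first /g/ deletes. /wiadsaaziguegguo/ → wiadsaazigueguo.
Rule 3 (regressive voicing assimilation): /d/ precedes the voiceless obstruent /s/, so it devoices to [t] by assimilation. /wiadsaazigueguo/ → wiatsaazigueguo.
Rule 4 (final vowel raising): /o/ is a mid vowel in word-final position, so it raises to [u]. /wiatsaazigueguo/ → wiatsaazigueguu.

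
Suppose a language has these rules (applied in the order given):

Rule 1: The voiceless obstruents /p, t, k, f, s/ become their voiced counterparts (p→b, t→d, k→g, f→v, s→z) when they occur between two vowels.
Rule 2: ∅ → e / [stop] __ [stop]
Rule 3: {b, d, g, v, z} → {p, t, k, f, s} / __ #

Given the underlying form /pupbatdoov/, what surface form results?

pupebatedoof

Rule 1 (intervocalic voicing): no segment meets the environment; /pupbatdoov/ is unchanged.
Rule 2 (stop-cluster e-epenthesis): /p/ and /b/ form a stop–stop cluster, so [e] is inserted between them. /t/ and /d/ form a stop–stop cluster, so [e] is inserted between them. /pupbatdoov/ → pupebatedoov.
Rule 3 (final devoicing): /v/ is a voiced obstruent in word-final position, so it devoices to [f]. /pupebatedoov/ → pupebatedoof.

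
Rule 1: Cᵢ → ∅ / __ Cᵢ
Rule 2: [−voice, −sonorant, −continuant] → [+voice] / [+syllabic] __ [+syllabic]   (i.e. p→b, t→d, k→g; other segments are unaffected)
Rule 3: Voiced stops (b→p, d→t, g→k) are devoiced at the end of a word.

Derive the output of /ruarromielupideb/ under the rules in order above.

ruaromielubidep

Rule 1 (degemination): /rr/ is a geminate; the first /r/ deletes. /ruarromielupideb/ → ruaromielupideb.
Rule 2 (intervocalic voicing): /p/ is a voiceless stop between vowels /u/ and /i/, so it voices to [b]. /ruaromielupideb/ → ruaromielubideb.
Rule 3 (final devoicing): /b/ is a voiced stop in word-final position, so it devoices to [p]. /ruaromielubideb/ → ruaromielubidep.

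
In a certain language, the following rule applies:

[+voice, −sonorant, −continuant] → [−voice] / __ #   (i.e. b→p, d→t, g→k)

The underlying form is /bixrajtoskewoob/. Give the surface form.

bixrajtoskewoop

/b/ is a voiced stop in word-final position, so it devoices to [p].
The other instance of /b/ does not occur in the required environment and remains unchanged.
Surface form: [bixrajtoskewoop].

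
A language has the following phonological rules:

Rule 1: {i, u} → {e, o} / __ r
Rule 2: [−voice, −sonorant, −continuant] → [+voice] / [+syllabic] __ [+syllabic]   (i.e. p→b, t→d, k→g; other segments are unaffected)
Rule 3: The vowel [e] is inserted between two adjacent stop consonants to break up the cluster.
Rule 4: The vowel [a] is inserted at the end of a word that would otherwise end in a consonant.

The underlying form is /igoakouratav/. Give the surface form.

igoagooradava

Rule 1 (pre-rhotic lowering): /u/ is a high vowel immediately before /r/, so it lowers to [o]. /igoakouratav/ → igoakooratav.
Rule 2 (intervocalic voicing): /k/ is a voiceless stop between vowels /a/ and /o/, so it voices to [g]. /t/ is a voiceless stop between vowels /a/ and /a/, so it voices to [d]. /igoakooratav/ → igoagooradav.
Rule 3 (stop-cluster e-epenthesis): no segment meets the environment; /igoagooradav/ is unchanged.
Rule 4 (final a-epenthesis): the form ends in the consonant /v/, so [a] is inserted word-finally. /igoagooradav/ → igoagooradava.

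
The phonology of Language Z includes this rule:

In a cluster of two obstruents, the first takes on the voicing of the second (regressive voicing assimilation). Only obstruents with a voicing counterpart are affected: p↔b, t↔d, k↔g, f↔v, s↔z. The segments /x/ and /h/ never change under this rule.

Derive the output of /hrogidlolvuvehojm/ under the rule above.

hrogidlolvuvehojm

No segment of /hrogidlolvuvehojm/ meets the structural description of the rule, so the form surfaces unchanged.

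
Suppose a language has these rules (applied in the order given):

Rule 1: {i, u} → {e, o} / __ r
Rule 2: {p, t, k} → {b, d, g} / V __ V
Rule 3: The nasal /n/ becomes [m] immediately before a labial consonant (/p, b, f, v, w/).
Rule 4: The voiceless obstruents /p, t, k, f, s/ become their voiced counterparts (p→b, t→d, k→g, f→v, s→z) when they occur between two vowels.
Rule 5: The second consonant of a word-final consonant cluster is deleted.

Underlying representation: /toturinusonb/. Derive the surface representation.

Rule 1 (pre-rhotic lowering): /u/ is a high vowel immediately before /r/, so it lowers to [o]. /toturinusonb/ → totorinusonb.
Rule 2 (intervocalic voicing): /t/ is a voiceless stop between vowels /o/ and /o/, so it voices to [d]. /totorinusonb/ → todorinusonb.
Rule 3 (nasal place assimilation): /n/ precedes the labial consonant /b/, so it assimilates in place to [m]. /todorinusonb/ → todorinusomb.
Rule 4 (intervocalic voicing): /s/ is a voiceless obstruent between vowels /u/ and /o/, so it voices to [z]. /todorinusomb/ → todorinuzomb.
Rule 5 (final cluster simplification): /b/ is the second consonant of a word-final cluster /mb/, so it deletes. /todorinuzomb/ → todorinuzom.

todorinuzom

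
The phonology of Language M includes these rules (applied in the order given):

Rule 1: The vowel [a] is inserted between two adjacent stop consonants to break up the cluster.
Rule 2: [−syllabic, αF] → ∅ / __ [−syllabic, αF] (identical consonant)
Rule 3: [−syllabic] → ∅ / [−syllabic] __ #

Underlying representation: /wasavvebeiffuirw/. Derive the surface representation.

Rule 1 (stop-cluster a-epenthesis): no segment meets the environment; /wasavvebeiffuirw/ is unchanged.
Rule 2 (degemination): /vv/ is a geminate; the first /v/ deletes. /ff/ is a geminate; the first /f/ deletes. /wasavvebeiffuirw/ → wasavebeifuirw.
Rule 3 (final cluster simplification): /w/ is the second consonant of a word-final cluster /rw/, so it deletes. /wasavebeifuirw/ → wasavebeifuir.

wasavebeifuir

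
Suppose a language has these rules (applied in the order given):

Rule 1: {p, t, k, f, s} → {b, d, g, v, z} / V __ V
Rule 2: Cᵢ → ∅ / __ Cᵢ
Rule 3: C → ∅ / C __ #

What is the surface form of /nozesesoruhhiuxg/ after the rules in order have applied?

nozezezoruhiux

Rule 1 (intervocalic voicing): /s/ is a voiceless obstruent between vowels /e/ and /e/, so it voices to [z]. /s/ is a voiceless obstruent between vowels /e/ and /o/, so it voices to [z]. /nozesesoruhhiuxg/ → nozezezoruhhiuxg.
Rule 2 (degemination): /hh/ is a geminate; the first /h/ deletes. /nozezezoruhhiuxg/ → nozezezoruhiuxg.
Rule 3 (final cluster simplification): /g/ is the second consonant of a word-final cluster /xg/, so it deletes. /nozezezoruhiuxg/ → nozezezoruhiux.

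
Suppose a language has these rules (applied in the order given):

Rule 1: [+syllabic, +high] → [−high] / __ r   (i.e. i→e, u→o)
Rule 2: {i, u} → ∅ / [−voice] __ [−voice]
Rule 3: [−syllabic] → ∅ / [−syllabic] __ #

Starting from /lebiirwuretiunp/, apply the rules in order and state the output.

Rule 1 (pre-rhotic lowering): /i/ is a high vowel immediately before /r/, so it lowers to [e]. /u/ is a high vowel immediately before /r/, so it lowers to [o]. /lebiirwuretiunp/ → lebierworetiunp.
Rule 2 (high vowel syncope): no segment meets the environment; /lebierworetiunp/ is unchanged.
Rule 3 (final cluster simplification): /p/ is the second consonant of a word-final cluster /np/, so it deletes. /lebierworetiunp/ → lebierworetiun.

lebierworetiun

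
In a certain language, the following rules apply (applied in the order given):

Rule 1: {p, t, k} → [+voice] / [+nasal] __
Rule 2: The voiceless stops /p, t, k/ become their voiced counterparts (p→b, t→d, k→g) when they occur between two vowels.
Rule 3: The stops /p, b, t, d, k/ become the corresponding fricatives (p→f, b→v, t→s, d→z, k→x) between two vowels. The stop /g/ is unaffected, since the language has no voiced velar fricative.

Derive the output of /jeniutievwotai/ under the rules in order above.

jeniuzievwozai

Rule 1 (post-nasal voicing): no segment meets the environment; /jeniutievwotai/ is unchanged.
Rule 2 (intervocalic voicing): /t/ is a voiceless stop between vowels /u/ and /i/, so it voices to [d]. /t/ is a voiceless stop between vowels /o/ and /a/, so it voices to [d]. /jeniutievwotai/ → jeniudievwodai.
Rule 3 (intervocalic spirantization): /d/ is a stop between vowels /u/ and /i/, so it spirantizes to the fricative [z]. /d/ is a stop between vowels /o/ and /a/, so it spirantizes to the fricative [z]. /jeniudievwodai/ → jeniuzievwozai.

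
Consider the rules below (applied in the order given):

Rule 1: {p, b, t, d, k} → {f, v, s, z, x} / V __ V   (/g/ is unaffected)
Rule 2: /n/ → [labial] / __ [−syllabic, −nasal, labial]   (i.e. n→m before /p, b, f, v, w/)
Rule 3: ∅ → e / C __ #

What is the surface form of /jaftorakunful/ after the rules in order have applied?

Rule 1 (intervocalic spirantization): /k/ is a stop between vowels /a/ and /u/, so it spirantizes to the fricative [x]. /jaftorakunful/ → jaftoraxunful.
Rule 2 (nasal place assimilation): /n/ precedes the labial consonant /f/, so it assimilates in place to [m]. /jaftoraxunful/ → jaftoraxumful.
Rule 3 (final e-epenthesis): the form ends in the consonant /l/, so [e] is inserted word-finally. /jaftoraxumful/ → jaftoraxumfule.

jaftoraxumfule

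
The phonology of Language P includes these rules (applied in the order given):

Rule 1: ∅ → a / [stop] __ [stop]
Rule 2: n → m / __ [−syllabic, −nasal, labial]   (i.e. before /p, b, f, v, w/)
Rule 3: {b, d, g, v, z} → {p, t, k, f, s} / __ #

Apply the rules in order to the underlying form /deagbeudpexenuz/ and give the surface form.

Rule 1 (stop-cluster a-epenthesis): /g/ and /b/ form a stop–stop cluster, so [a] is inserted between them. /d/ and /p/ form a stop–stop cluster, so [a] is inserted between them. /deagbeudpexenuz/ → deagabeudapexenuz.
Rule 2 (nasal place assimilation): no segment meets the environment; /deagabeudapexenuz/ is unchanged.
Rule 3 (final devoicing): /z/ is a voiced obstruent in word-final position, so it devoices to [s]. /deagabeudapexenuz/ → deagabeudapexenus.

deagabeudapexenus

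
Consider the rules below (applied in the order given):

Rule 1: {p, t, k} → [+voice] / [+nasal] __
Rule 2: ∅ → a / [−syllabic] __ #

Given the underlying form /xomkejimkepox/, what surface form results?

xomgejimgepoxa

Rule 1 (post-nasal voicing): /k/ is a voiceless stop immediately after the nasal /m/, so it voices to [g]. /k/ is a voiceless stop immediately after the nasal /m/, so it voices to [g]. /xomkejimkepox/ → xomgejimgepox.
Rule 2 (final a-epenthesis): the form ends in the consonant /x/, so [a] is inserted word-finally. /xomgejimgepox/ → xomgejimgepoxa.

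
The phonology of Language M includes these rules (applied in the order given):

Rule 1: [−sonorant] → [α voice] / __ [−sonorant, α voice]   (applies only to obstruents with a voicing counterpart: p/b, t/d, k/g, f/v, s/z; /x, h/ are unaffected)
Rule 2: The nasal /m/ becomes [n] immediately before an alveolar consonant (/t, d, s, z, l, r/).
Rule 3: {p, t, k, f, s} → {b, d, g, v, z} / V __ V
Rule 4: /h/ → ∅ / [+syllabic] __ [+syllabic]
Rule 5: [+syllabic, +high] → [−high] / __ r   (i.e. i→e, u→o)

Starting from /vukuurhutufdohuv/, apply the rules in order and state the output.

vuguorhuduvdouv

Rule 1 (regressive voicing assimilation): /f/ precedes the voiced obstruent /d/, so it voices to [v] by assimilation. /vukuurhutufdohuv/ → vukuurhutuvdohuv.
Rule 2 (nasal place assimilation): no segment meets the environment; /vukuurhutuvdohuv/ is unchanged.
Rule 3 (intervocalic voicing): /k/ is a voiceless obstruent between vowels /u/ and /u/, so it voices to [g]. /t/ is a voiceless obstruent between vowels /u/ and /u/, so it voices to [d]. /vukuurhutuvdohuv/ → vuguurhuduvdohuv.
Rule 4 (intervocalic h-deletion): /h/ occurs between vowels /o/ and /u/, so it deletes. /vuguurhuduvdohuv/ → vuguurhuduvdouv.
Rule 5 (pre-rhotic lowering): /u/ is a high vowel immediately before /r/, so it lowers to [o]. /vuguurhuduvdouv/ → vuguorhuduvdouv.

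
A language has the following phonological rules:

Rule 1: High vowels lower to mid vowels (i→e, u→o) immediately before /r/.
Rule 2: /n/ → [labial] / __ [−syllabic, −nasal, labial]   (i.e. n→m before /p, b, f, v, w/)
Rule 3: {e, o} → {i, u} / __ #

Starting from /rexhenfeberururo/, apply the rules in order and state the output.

rexhemfeberororu

Rule 1 (pre-rhotic lowering): /u/ is a high vowel immediately before /r/, so it lowers to [o]. /u/ is a high vowel immediately before /r/, so it lowers to [o]. /rexhenfeberururo/ → rexhenfeberororo.
Rule 2 (nasal place assimilation): /n/ precedes the labial consonant /f/, so it assimilates in place to [m]. /rexhenfeberororo/ → rexhemfeberororo.
Rule 3 (final vowel raising): /o/ is a mid vowel in word-final position, so it raises to [u]. /rexhemfeberororo/ → rexhemfeberororu.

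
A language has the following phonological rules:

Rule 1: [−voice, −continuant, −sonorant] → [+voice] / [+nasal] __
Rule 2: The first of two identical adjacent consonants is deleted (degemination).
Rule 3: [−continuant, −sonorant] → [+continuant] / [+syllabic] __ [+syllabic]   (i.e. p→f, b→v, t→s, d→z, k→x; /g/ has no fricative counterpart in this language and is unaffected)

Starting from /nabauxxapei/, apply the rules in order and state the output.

Rule 1 (post-nasal voicing): no segment meets the environment; /nabauxxapei/ is unchanged.
Rule 2 (degemination): /xx/ is a geminate; the first /x/ deletes. /nabauxxapei/ → nabauxapei.
Rule 3 (intervocalic spirantization): /b/ is a stop between vowels /a/ and /a/, so it spirantizes to the fricative [v]. /p/ is a stop between vowels /a/ and /e/, so it spirantizes to the fricative [f]. /nabauxapei/ → navauxafei.

navauxafei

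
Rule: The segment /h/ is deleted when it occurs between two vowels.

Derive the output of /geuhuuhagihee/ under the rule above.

geuuuagiee

/h/ occurs between vowels /u/ and /u/, so it deletes.
/h/ occurs between vowels /u/ and /a/, so it deletes.
/h/ occurs between vowels /i/ and /e/, so it deletes.
Surface form: [geuuuagiee].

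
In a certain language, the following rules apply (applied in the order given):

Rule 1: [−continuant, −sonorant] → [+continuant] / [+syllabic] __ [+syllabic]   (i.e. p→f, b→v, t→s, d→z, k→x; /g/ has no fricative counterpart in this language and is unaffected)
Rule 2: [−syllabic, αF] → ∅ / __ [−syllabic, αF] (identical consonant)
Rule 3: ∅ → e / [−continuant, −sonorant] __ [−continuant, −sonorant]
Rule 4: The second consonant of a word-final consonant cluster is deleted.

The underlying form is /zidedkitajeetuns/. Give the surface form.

Rule 1 (intervocalic spirantization): /d/ is a stop between vowels /i/ and /e/, so it spirantizes to the fricative [z]. /t/ is a stop between vowels /i/ and /a/, so it spirantizes to the fricative [s]. /t/ is a stop between vowels /e/ and /u/, so it spirantizes to the fricative [s]. /zidedkitajeetuns/ → zizedkisajeesuns.
Rule 2 (degemination): no segment meets the environment; /zizedkisajeesuns/ is unchanged.
Rule 3 (stop-cluster e-epenthesis): /d/ and /k/ form a stop–stop cluster, so [e] is inserted between them. /zizedkisajeesuns/ → zizedekisajeesuns.
Rule 4 (final cluster simplification): /s/ is the second consonant of a word-final cluster /ns/, so it deletes. /zizedekisajeesuns/ → zizedekisajeesun.

zizedekisajeesun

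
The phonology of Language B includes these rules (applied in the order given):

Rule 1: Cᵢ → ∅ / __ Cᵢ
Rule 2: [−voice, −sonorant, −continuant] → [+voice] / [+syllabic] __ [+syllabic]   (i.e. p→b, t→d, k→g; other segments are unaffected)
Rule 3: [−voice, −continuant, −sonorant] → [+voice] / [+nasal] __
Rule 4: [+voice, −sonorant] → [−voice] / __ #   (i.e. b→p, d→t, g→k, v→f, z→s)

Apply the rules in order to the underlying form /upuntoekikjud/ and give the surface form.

Rule 1 (degemination): no segment meets the environment; /upuntoekikjud/ is unchanged.
Rule 2 (intervocalic voicing): /p/ is a voiceless stop between vowels /u/ and /u/, so it voices to [b]. /k/ is a voiceless stop between vowels /e/ and /i/, so it voices to [g]. /upuntoekikjud/ → ubuntoegikjud.
Rule 3 (post-nasal voicing): /t/ is a voiceless stop immediately after the nasal /n/, so it voices to [d]. /ubuntoegikjud/ → ubundoegikjud.
Rule 4 (final devoicing): /d/ is a voiced obstruent in word-final position, so it devoices to [t]. /ubundoegikjud/ → ubundoegikjut.

ubundoegikjut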